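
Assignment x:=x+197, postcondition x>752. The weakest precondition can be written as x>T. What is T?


Formula: wp(x:=E, P) = P[E/x] (substitute E for x in postcondition)
Step 1: Postcondition: x>752
Step 2: Substitute x+197 for x: x+197>752
Step 3: Solve for x: x > 752-197 = 555

555


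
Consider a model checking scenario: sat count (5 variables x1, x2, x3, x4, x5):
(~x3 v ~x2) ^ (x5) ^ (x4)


CNF with 3 clauses over 5 vars (32 assignments).
An assignment satisfies CNF iff every clause has >=1 true literal.
Check each row (bits = x1,x2,x3,x4,x5; clause T/F shown):
  row 0 [00000]: clauses=TFF -> 0
  row 1 [00001]: clauses=TTF -> 0
  row 2 [00010]: clauses=TFT -> 0
  row 3 [00011]: clauses=TTT -> 1
  row 4 [00100]: clauses=TFF -> 0
  row 5 [00101]: clauses=TTF -> 0
  row 6 [00110]: clauses=TFT -> 0
  row 7 [00111]: clauses=TTT -> 1
  row 8 [01000]: clauses=TFF -> 0
  row 9 [01001]: clauses=TTF -> 0
  row 10 [01010]: clauses=TFT -> 0
  row 11 [01011]: clauses=TTT -> 1
  row 12 [01100]: clauses=FFF -> 0
  row 13 [01101]: clauses=FTF -> 0
  row 14 [01110]: clauses=FFT -> 0
  row 15 [01111]: clauses=FTT -> 0
  row 16 [10000]: clauses=TFF -> 0
  row 17 [10001]: clauses=TTF -> 0
  row 18 [10010]: clauses=TFT -> 0
  row 19 [10011]: clauses=TTT -> 1
  row 20 [10100]: clauses=TFF -> 0
  row 21 [10101]: clauses=TTF -> 0
  row 22 [10110]: clauses=TFT -> 0
  row 23 [10111]: clauses=TTT -> 1
  row 24 [11000]: clauses=TFF -> 0
  row 25 [11001]: clauses=TTF -> 0
  row 26 [11010]: clauses=TFT -> 0
  row 27 [11011]: clauses=TTT -> 1
  row 28 [11100]: clauses=FFF -> 0
  row 29 [11101]: clauses=FTF -> 0
  row 30 [11110]: clauses=FFT -> 0
  row 31 [11111]: clauses=FTT -> 0
Full result column, 8 rows per line (x1,x2 fixed per line; x3,x4,x5 runs 000..111 left to right):
  rows 0-7 [x1,x2=00]: 00010001  (ones: 2)
  rows 8-15 [x1,x2=01]: 00010000  (ones: 1)
  rows 16-23 [x1,x2=10]: 00010001  (ones: 2)
  rows 24-31 [x1,x2=11]: 00010000  (ones: 1)
Satisfying assignments = 2+1+2+1 = 6

6


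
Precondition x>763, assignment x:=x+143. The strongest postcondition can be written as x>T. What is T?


Formula: sp(P, x:=E) = exists old_x. (x = E[old_x/x]) AND P[old_x/x] (old_x is the value of x before the assignment; eliminate old_x by solving x = E[old_x/x] for old_x)
Step 1: Precondition P: x>763, i.e. old_x > 763
Step 2: Assignment gives x = old_x + 143, so old_x = x - 143
Step 3: Substitute into P: x - 143 > 763
Step 4: Simplify: x > 763+143 = 906

906


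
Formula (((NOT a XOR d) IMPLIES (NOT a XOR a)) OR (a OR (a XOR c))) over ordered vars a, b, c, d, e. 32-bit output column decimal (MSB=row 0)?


Formula: (((NOT a XOR d) IMPLIES (NOT a XOR a)) OR (a OR (a XOR c))) over a, b, c, d, e (32 rows)
Evaluate each row (bits = a,b,c,d,e, MSB first):
  row 0 [00000]: (((NOT 0 XOR 0) IMPLIES (NOT 0 XOR 0)) OR (0 OR (0 XOR 0))) -> 1
  row 1 [00001]: (((NOT 0 XOR 0) IMPLIES (NOT 0 XOR 0)) OR (0 OR (0 XOR 0))) -> 1
  row 2 [00010]: (((NOT 0 XOR 1) IMPLIES (NOT 0 XOR 0)) OR (0 OR (0 XOR 0))) -> 1
  row 3 [00011]: (((NOT 0 XOR 1) IMPLIES (NOT 0 XOR 0)) OR (0 OR (0 XOR 0))) -> 1
  row 4 [00100]: (((NOT 0 XOR 0) IMPLIES (NOT 0 XOR 0)) OR (0 OR (0 XOR 1))) -> 1
  row 5 [00101]: (((NOT 0 XOR 0) IMPLIES (NOT 0 XOR 0)) OR (0 OR (0 XOR 1))) -> 1
  row 6 [00110]: (((NOT 0 XOR 1) IMPLIES (NOT 0 XOR 0)) OR (0 OR (0 XOR 1))) -> 1
  row 7 [00111]: (((NOT 0 XOR 1) IMPLIES (NOT 0 XOR 0)) OR (0 OR (0 XOR 1))) -> 1
  row 8 [01000]: (((NOT 0 XOR 0) IMPLIES (NOT 0 XOR 0)) OR (0 OR (0 XOR 0))) -> 1
  row 9 [01001]: (((NOT 0 XOR 0) IMPLIES (NOT 0 XOR 0)) OR (0 OR (0 XOR 0))) -> 1
  row 10 [01010]: (((NOT 0 XOR 1) IMPLIES (NOT 0 XOR 0)) OR (0 OR (0 XOR 0))) -> 1
  row 11 [01011]: (((NOT 0 XOR 1) IMPLIES (NOT 0 XOR 0)) OR (0 OR (0 XOR 0))) -> 1
  row 12 [01100]: (((NOT 0 XOR 0) IMPLIES (NOT 0 XOR 0)) OR (0 OR (0 XOR 1))) -> 1
  row 13 [01101]: (((NOT 0 XOR 0) IMPLIES (NOT 0 XOR 0)) OR (0 OR (0 XOR 1))) -> 1
  row 14 [01110]: (((NOT 0 XOR 1) IMPLIES (NOT 0 XOR 0)) OR (0 OR (0 XOR 1))) -> 1
  row 15 [01111]: (((NOT 0 XOR 1) IMPLIES (NOT 0 XOR 0)) OR (0 OR (0 XOR 1))) -> 1
  row 16 [10000]: (((NOT 1 XOR 0) IMPLIES (NOT 1 XOR 1)) OR (1 OR (1 XOR 0))) -> 1
  row 17 [10001]: (((NOT 1 XOR 0) IMPLIES (NOT 1 XOR 1)) OR (1 OR (1 XOR 0))) -> 1
  row 18 [10010]: (((NOT 1 XOR 1) IMPLIES (NOT 1 XOR 1)) OR (1 OR (1 XOR 0))) -> 1
  row 19 [10011]: (((NOT 1 XOR 1) IMPLIES (NOT 1 XOR 1)) OR (1 OR (1 XOR 0))) -> 1
  row 20 [10100]: (((NOT 1 XOR 0) IMPLIES (NOT 1 XOR 1)) OR (1 OR (1 XOR 1))) -> 1
  row 21 [10101]: (((NOT 1 XOR 0) IMPLIES (NOT 1 XOR 1)) OR (1 OR (1 XOR 1))) -> 1
  row 22 [10110]: (((NOT 1 XOR 1) IMPLIES (NOT 1 XOR 1)) OR (1 OR (1 XOR 1))) -> 1
  row 23 [10111]: (((NOT 1 XOR 1) IMPLIES (NOT 1 XOR 1)) OR (1 OR (1 XOR 1))) -> 1
  row 24 [11000]: (((NOT 1 XOR 0) IMPLIES (NOT 1 XOR 1)) OR (1 OR (1 XOR 0))) -> 1
  row 25 [11001]: (((NOT 1 XOR 0) IMPLIES (NOT 1 XOR 1)) OR (1 OR (1 XOR 0))) -> 1
  row 26 [11010]: (((NOT 1 XOR 1) IMPLIES (NOT 1 XOR 1)) OR (1 OR (1 XOR 0))) -> 1
  row 27 [11011]: (((NOT 1 XOR 1) IMPLIES (NOT 1 XOR 1)) OR (1 OR (1 XOR 0))) -> 1
  row 28 [11100]: (((NOT 1 XOR 0) IMPLIES (NOT 1 XOR 1)) OR (1 OR (1 XOR 1))) -> 1
  row 29 [11101]: (((NOT 1 XOR 0) IMPLIES (NOT 1 XOR 1)) OR (1 OR (1 XOR 1))) -> 1
  row 30 [11110]: (((NOT 1 XOR 1) IMPLIES (NOT 1 XOR 1)) OR (1 OR (1 XOR 1))) -> 1
  row 31 [11111]: (((NOT 1 XOR 1) IMPLIES (NOT 1 XOR 1)) OR (1 OR (1 XOR 1))) -> 1
Full result column, 4 rows per line (a,b,c fixed per line; d,e runs 00..11 left to right):
  rows 0-3 [a,b,c=000]: 1111  = hex F
  rows 4-7 [a,b,c=001]: 1111  = hex F
  rows 8-11 [a,b,c=010]: 1111  = hex F
  rows 12-15 [a,b,c=011]: 1111  = hex F
  rows 16-19 [a,b,c=100]: 1111  = hex F
  rows 20-23 [a,b,c=101]: 1111  = hex F
  rows 24-27 [a,b,c=110]: 1111  = hex F
  rows 28-31 [a,b,c=111]: 1111  = hex F
Output column (row 0 .. row 31) = 11111111111111111111111111111111
Output column grouped in 4s = 1111 1111 1111 1111 1111 1111 1111 1111 = 0xFFFFFFFF
Convert to decimal digit by digit (value = value*16 + digit):
  F -> 15
  15*16 + 15 (F) = 255
  255*16 + 15 (F) = 4095
  4095*16 + 15 (F) = 65535
  65535*16 + 15 (F) = 1048575
  1048575*16 + 15 (F) = 16777215
  16777215*16 + 15 (F) = 268435455
  268435455*16 + 15 (F) = 4294967295
Decimal = 4294967295

4294967295


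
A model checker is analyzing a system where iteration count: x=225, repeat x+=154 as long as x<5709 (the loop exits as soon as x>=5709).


Step 1: x goes from 225 toward 5709 by 154; the body runs while x<5709, so iterations = ceil((bound-start)/step)
Step 2: Distance=5484
Step 3: ceil(5484/154)=36

36


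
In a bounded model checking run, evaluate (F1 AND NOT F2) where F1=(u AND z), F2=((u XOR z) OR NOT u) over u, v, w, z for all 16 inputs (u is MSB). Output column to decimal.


F1 = (u AND z)
F2 = ((u XOR z) OR NOT u)
Counterexample to F1=>F2 is where F1=1 and F2=0.
Evaluate each row (bits = u,v,w,z, MSB first):
  row 0 [0000]: F1=0 F2=1 -> F1&~F2 -> 0
  row 1 [0001]: F1=0 F2=1 -> F1&~F2 -> 0
  row 2 [0010]: F1=0 F2=1 -> F1&~F2 -> 0
  row 3 [0011]: F1=0 F2=1 -> F1&~F2 -> 0
  row 4 [0100]: F1=0 F2=1 -> F1&~F2 -> 0
  row 5 [0101]: F1=0 F2=1 -> F1&~F2 -> 0
  row 6 [0110]: F1=0 F2=1 -> F1&~F2 -> 0
  row 7 [0111]: F1=0 F2=1 -> F1&~F2 -> 0
  row 8 [1000]: F1=0 F2=1 -> F1&~F2 -> 0
  row 9 [1001]: F1=1 F2=0 -> F1&~F2 -> 1
  row 10 [1010]: F1=0 F2=1 -> F1&~F2 -> 0
  row 11 [1011]: F1=1 F2=0 -> F1&~F2 -> 1
  row 12 [1100]: F1=0 F2=1 -> F1&~F2 -> 0
  row 13 [1101]: F1=1 F2=0 -> F1&~F2 -> 1
  row 14 [1110]: F1=0 F2=1 -> F1&~F2 -> 0
  row 15 [1111]: F1=1 F2=0 -> F1&~F2 -> 1
Full result column, 4 rows per line (u,v fixed per line; w,z runs 00..11 left to right):
  rows 0-3 [u,v=00]: 0000  = hex 0
  rows 4-7 [u,v=01]: 0000  = hex 0
  rows 8-11 [u,v=10]: 0101  = hex 5
  rows 12-15 [u,v=11]: 0101  = hex 5
Counterexample vector (row 0 .. row 15) = 0000000001010101
Output column grouped in 4s = 0000 0000 0101 0101 = 0x0055
Convert to decimal digit by digit (value = value*16 + digit):
  0 -> 0
  0*16 + 0 = 0
  0*16 + 5 = 5
  5*16 + 5 = 85
Decimal = 85

85


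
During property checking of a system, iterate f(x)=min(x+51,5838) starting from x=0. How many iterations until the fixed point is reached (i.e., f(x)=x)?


Step 1: x=0, cap=5838, increment=51
Step 2: x grows by 51 each step until capped at 5838; fixed point is x=5838
Step 3: iterations = ceil(5838/51) = 115

115


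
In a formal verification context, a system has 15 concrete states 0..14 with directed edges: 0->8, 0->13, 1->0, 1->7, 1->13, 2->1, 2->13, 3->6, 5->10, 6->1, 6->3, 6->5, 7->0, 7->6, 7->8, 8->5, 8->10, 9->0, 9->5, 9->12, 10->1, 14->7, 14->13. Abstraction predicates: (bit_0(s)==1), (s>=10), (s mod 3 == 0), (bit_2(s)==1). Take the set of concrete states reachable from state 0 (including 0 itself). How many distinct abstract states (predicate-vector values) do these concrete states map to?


BFS from 0:
Concrete reachable: {0, 1, 3, 5, 6, 7, 8, 10, 13}
Abstract via predicates (bit_0(s)==1), (s>=10), (s mod 3 == 0), (bit_2(s)==1):
  (0,0,0,0) <- {8}
  (0,0,1,0) <- {0}
  (0,0,1,1) <- {6}
  (0,1,0,0) <- {10}
  (1,0,0,0) <- {1}
  (1,0,0,1) <- {5, 7}
  (1,0,1,0) <- {3}
  (1,1,0,1) <- {13}
Distinct abstract states = 8

8


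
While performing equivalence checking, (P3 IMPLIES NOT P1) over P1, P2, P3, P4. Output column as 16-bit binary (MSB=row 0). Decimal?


Formula: (P3 IMPLIES NOT P1) over P1, P2, P3, P4 (16 rows)
Evaluate each row (bits = P1,P2,P3,P4, MSB first):
  row 0 [0000]: (0 IMPLIES NOT 0) -> 1
  row 1 [0001]: (0 IMPLIES NOT 0) -> 1
  row 2 [0010]: (1 IMPLIES NOT 0) -> 1
  row 3 [0011]: (1 IMPLIES NOT 0) -> 1
  row 4 [0100]: (0 IMPLIES NOT 0) -> 1
  row 5 [0101]: (0 IMPLIES NOT 0) -> 1
  row 6 [0110]: (1 IMPLIES NOT 0) -> 1
  row 7 [0111]: (1 IMPLIES NOT 0) -> 1
  row 8 [1000]: (0 IMPLIES NOT 1) -> 1
  row 9 [1001]: (0 IMPLIES NOT 1) -> 1
  row 10 [1010]: (1 IMPLIES NOT 1) -> 0
  row 11 [1011]: (1 IMPLIES NOT 1) -> 0
  row 12 [1100]: (0 IMPLIES NOT 1) -> 1
  row 13 [1101]: (0 IMPLIES NOT 1) -> 1
  row 14 [1110]: (1 IMPLIES NOT 1) -> 0
  row 15 [1111]: (1 IMPLIES NOT 1) -> 0
Full result column, 4 rows per line (P1,P2 fixed per line; P3,P4 runs 00..11 left to right):
  rows 0-3 [P1,P2=00]: 1111  = hex F
  rows 4-7 [P1,P2=01]: 1111  = hex F
  rows 8-11 [P1,P2=10]: 1100  = hex C
  rows 12-15 [P1,P2=11]: 1100  = hex C
Output column (row 0 .. row 15) = 1111111111001100
Output column grouped in 4s = 1111 1111 1100 1100 = 0xFFCC
Convert to decimal digit by digit (value = value*16 + digit):
  F -> 15
  15*16 + 15 (F) = 255
  255*16 + 12 (C) = 4092
  4092*16 + 12 (C) = 65484
Decimal = 65484

65484


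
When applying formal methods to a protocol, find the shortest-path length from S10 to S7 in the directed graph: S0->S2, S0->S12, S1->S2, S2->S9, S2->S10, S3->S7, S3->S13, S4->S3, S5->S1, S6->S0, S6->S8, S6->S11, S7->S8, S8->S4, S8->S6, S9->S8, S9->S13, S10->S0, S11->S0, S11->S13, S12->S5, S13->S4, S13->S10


BFS layer-by-layer from S10:
  dist 0: {S10}
  dist 1: {S0}
  dist 2: {S2, S12}
  dist 3: {S5, S9}
  dist 4: {S1, S8, S13}
  dist 5: {S4, S6}
  dist 6: {S3, S11}
  dist 7: {S7}
  -> S7 reached at distance 7
Shortest path length = 7

7


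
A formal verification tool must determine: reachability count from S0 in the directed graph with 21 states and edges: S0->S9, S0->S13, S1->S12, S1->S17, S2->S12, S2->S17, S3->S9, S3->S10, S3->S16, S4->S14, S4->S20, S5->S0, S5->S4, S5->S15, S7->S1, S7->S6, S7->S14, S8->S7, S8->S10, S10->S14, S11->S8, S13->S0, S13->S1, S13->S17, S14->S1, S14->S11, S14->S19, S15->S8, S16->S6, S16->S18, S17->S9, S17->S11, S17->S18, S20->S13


BFS from S0:
  layer 0: {S0}
  layer 1: {S9, S13}
  layer 2: {S1, S17}
  layer 3: {S11, S12, S18}
  layer 4: {S8}
  layer 5: {S7, S10}
  layer 6: {S6, S14}
  layer 7: {S19}
Reachable set: {S0, S1, S6, S7, S8, S9, S10, S11, S12, S13, S14, S17, S18, S19}
Count = 14

14


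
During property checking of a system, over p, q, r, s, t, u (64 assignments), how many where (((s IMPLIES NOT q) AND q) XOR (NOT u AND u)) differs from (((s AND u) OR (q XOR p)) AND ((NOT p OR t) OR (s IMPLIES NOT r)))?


F1 = (((s IMPLIES NOT q) AND q) XOR (NOT u AND u))
F2 = (((s AND u) OR (q XOR p)) AND ((NOT p OR t) OR (s IMPLIES NOT r)))
Evaluate both on each of 64 rows (bits = p,q,r,s,t,u):
  row 0 [000000]: F1=0 F2=0 -> 0
  row 1 [000001]: F1=0 F2=0 -> 0
  row 2 [000010]: F1=0 F2=0 -> 0
  row 3 [000011]: F1=0 F2=0 -> 0
  row 4 [000100]: F1=0 F2=0 -> 0
  (every remaining row is evaluated the same way; all 64 results are listed next)
Full result column, 8 rows per line (p,q,r fixed per line; s,t,u runs 000..111 left to right):
  rows 0-7 [p,q,r=000]: 00000101  (ones: 2)
  rows 8-15 [p,q,r=001]: 00000101  (ones: 2)
  rows 16-23 [p,q,r=010]: 00001111  (ones: 4)
  rows 24-31 [p,q,r=011]: 00001111  (ones: 4)
  rows 32-39 [p,q,r=100]: 11111111  (ones: 8)
  rows 40-47 [p,q,r=101]: 11110011  (ones: 6)
  rows 48-55 [p,q,r=110]: 11110101  (ones: 6)
  rows 56-63 [p,q,r=111]: 11110001  (ones: 5)
Disagreements = 2+2+4+4+8+6+6+5 = 37

37


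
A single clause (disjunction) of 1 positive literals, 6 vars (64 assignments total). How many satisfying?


Step 1: Total=2^6=64
Step 2: Unsat when all 1 false: 2^5=32
Step 3: Sat=64-32=32

32


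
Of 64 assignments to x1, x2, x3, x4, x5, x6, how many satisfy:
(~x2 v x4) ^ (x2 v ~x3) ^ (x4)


CNF with 3 clauses over 6 vars (64 assignments).
An assignment satisfies CNF iff every clause has >=1 true literal.
Check each row (bits = x1,x2,x3,x4,x5,x6; clause T/F shown):
  row 0 [000000]: clauses=TTF -> 0
  row 1 [000001]: clauses=TTF -> 0
  row 2 [000010]: clauses=TTF -> 0
  row 3 [000011]: clauses=TTF -> 0
  row 4 [000100]: clauses=TTT -> 1
  (every remaining row is evaluated the same way; all 64 results are listed next)
Full result column, 8 rows per line (x1,x2,x3 fixed per line; x4,x5,x6 runs 000..111 left to right):
  rows 0-7 [x1,x2,x3=000]: 00001111  (ones: 4)
  rows 8-15 [x1,x2,x3=001]: 00000000  (ones: 0)
  rows 16-23 [x1,x2,x3=010]: 00001111  (ones: 4)
  rows 24-31 [x1,x2,x3=011]: 00001111  (ones: 4)
  rows 32-39 [x1,x2,x3=100]: 00001111  (ones: 4)
  rows 40-47 [x1,x2,x3=101]: 00000000  (ones: 0)
  rows 48-55 [x1,x2,x3=110]: 00001111  (ones: 4)
  rows 56-63 [x1,x2,x3=111]: 00001111  (ones: 4)
Satisfying assignments = 4+0+4+4+4+0+4+4 = 24

24


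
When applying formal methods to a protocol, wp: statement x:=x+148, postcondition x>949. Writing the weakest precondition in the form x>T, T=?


Formula: wp(x:=E, P) = P[E/x] (substitute E for x in postcondition)
Step 1: Postcondition: x>949
Step 2: Substitute x+148 for x: x+148>949
Step 3: Solve for x: x > 949-148 = 801

801


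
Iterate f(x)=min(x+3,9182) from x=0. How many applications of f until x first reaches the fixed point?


Step 1: x=0, cap=9182, increment=3
Step 2: x grows by 3 each step until capped at 9182; fixed point is x=9182
Step 3: iterations = ceil(9182/3) = 3061

3061


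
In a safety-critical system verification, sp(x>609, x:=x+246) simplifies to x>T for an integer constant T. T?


Formula: sp(P, x:=E) = exists old_x. (x = E[old_x/x]) AND P[old_x/x] (old_x is the value of x before the assignment; eliminate old_x by solving x = E[old_x/x] for old_x)
Step 1: Precondition P: x>609, i.e. old_x > 609
Step 2: Assignment gives x = old_x + 246, so old_x = x - 246
Step 3: Substitute into P: x - 246 > 609
Step 4: Simplify: x > 609+246 = 855

855


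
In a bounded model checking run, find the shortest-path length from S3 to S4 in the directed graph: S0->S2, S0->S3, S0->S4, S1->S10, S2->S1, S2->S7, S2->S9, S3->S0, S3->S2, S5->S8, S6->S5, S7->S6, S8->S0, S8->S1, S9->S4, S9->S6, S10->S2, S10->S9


BFS layer-by-layer from S3:
  dist 0: {S3}
  dist 1: {S0, S2}
  dist 2: {S1, S4, S7, S9}
  -> S4 reached at distance 2
Shortest path length = 2

2


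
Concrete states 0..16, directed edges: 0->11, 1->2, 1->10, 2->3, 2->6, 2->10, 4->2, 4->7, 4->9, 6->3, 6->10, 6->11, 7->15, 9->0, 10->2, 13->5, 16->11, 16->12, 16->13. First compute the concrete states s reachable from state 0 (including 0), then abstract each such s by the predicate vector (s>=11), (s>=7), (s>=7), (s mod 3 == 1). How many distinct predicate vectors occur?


BFS from 0:
Concrete reachable: {0, 11}
Abstract via predicates (s>=11), (s>=7), (s>=7), (s mod 3 == 1):
  (0,0,0,0) <- {0}
  (1,1,1,0) <- {11}
Distinct abstract states = 2

2


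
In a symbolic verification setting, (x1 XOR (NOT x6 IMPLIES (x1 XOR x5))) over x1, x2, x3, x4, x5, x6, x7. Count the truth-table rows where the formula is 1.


Formula: (x1 XOR (NOT x6 IMPLIES (x1 XOR x5))) over 7 vars (128 rows)
Evaluate each row (x1, x2, x3, x4, x5, x6, x7 as bits, MSB first):
  row 0 [0000000]: (0 XOR (NOT 0 IMPLIES (0 XOR 0))) -> 0
  row 1 [0000001]: (0 XOR (NOT 0 IMPLIES (0 XOR 0))) -> 0
  row 2 [0000010]: (0 XOR (NOT 1 IMPLIES (0 XOR 0))) -> 1
  row 3 [0000011]: (0 XOR (NOT 1 IMPLIES (0 XOR 0))) -> 1
  row 4 [0000100]: (0 XOR (NOT 0 IMPLIES (0 XOR 1))) -> 1
  (every remaining row is evaluated the same way; all 128 results are listed next)
Full result column, 8 rows per line (x1,x2,x3,x4 fixed per line; x5,x6,x7 runs 000..111 left to right):
  rows 0-7 [x1,x2,x3,x4=0000]: 00111111  (ones: 6)
  rows 8-15 [x1,x2,x3,x4=0001]: 00111111  (ones: 6)
  rows 16-23 [x1,x2,x3,x4=0010]: 00111111  (ones: 6)
  rows 24-31 [x1,x2,x3,x4=0011]: 00111111  (ones: 6)
  rows 32-39 [x1,x2,x3,x4=0100]: 00111111  (ones: 6)
  rows 40-47 [x1,x2,x3,x4=0101]: 00111111  (ones: 6)
  rows 48-55 [x1,x2,x3,x4=0110]: 00111111  (ones: 6)
  rows 56-63 [x1,x2,x3,x4=0111]: 00111111  (ones: 6)
  rows 64-71 [x1,x2,x3,x4=1000]: 00001100  (ones: 2)
  rows 72-79 [x1,x2,x3,x4=1001]: 00001100  (ones: 2)
  rows 80-87 [x1,x2,x3,x4=1010]: 00001100  (ones: 2)
  rows 88-95 [x1,x2,x3,x4=1011]: 00001100  (ones: 2)
  rows 96-103 [x1,x2,x3,x4=1100]: 00001100  (ones: 2)
  rows 104-111 [x1,x2,x3,x4=1101]: 00001100  (ones: 2)
  rows 112-119 [x1,x2,x3,x4=1110]: 00001100  (ones: 2)
  rows 120-127 [x1,x2,x3,x4=1111]: 00001100  (ones: 2)
Count of 1-rows = 6+6+6+6+6+6+6+6+2+2+2+2+2+2+2+2 = 64

64


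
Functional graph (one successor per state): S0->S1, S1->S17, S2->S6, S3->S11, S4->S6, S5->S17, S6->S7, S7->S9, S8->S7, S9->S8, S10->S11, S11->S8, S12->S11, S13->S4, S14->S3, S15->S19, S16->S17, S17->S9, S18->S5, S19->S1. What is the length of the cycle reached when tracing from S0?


Trace from S0 until a state repeats:
  S0 -> S1 -> S17 -> S9 -> S8 -> S7 -> S9
S9 first seen at step 3, revisited at step 6.
Cycle length = 6 - 3 = 3

3


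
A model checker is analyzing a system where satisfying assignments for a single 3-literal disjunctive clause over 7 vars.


Step 1: Total=2^7=128
Step 2: Unsat when all 3 false: 2^4=16
Step 3: Sat=128-16=112

112


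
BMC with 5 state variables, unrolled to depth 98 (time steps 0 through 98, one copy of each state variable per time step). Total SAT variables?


BMC unrolls to depth k, creating one copy of each state var for steps 0..k.
Step count = 98 + 1 = 99 (steps 0 through 98)
Vars per step = 5
Total = 5 * 99 = 495

495


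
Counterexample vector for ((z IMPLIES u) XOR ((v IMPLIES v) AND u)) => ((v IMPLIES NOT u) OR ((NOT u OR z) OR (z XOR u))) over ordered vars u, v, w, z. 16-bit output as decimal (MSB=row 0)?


F1 = ((z IMPLIES u) XOR ((v IMPLIES v) AND u))
F2 = ((v IMPLIES NOT u) OR ((NOT u OR z) OR (z XOR u)))
Counterexample to F1=>F2 is where F1=1 and F2=0.
Evaluate each row (bits = u,v,w,z, MSB first):
  row 0 [0000]: F1=1 F2=1 -> F1&~F2 -> 0
  row 1 [0001]: F1=0 F2=1 -> F1&~F2 -> 0
  row 2 [0010]: F1=1 F2=1 -> F1&~F2 -> 0
  row 3 [0011]: F1=0 F2=1 -> F1&~F2 -> 0
  row 4 [0100]: F1=1 F2=1 -> F1&~F2 -> 0
  row 5 [0101]: F1=0 F2=1 -> F1&~F2 -> 0
  row 6 [0110]: F1=1 F2=1 -> F1&~F2 -> 0
  row 7 [0111]: F1=0 F2=1 -> F1&~F2 -> 0
  row 8 [1000]: F1=0 F2=1 -> F1&~F2 -> 0
  row 9 [1001]: F1=0 F2=1 -> F1&~F2 -> 0
  row 10 [1010]: F1=0 F2=1 -> F1&~F2 -> 0
  row 11 [1011]: F1=0 F2=1 -> F1&~F2 -> 0
  row 12 [1100]: F1=0 F2=1 -> F1&~F2 -> 0
  row 13 [1101]: F1=0 F2=1 -> F1&~F2 -> 0
  row 14 [1110]: F1=0 F2=1 -> F1&~F2 -> 0
  row 15 [1111]: F1=0 F2=1 -> F1&~F2 -> 0
Full result column, 4 rows per line (u,v fixed per line; w,z runs 00..11 left to right):
  rows 0-3 [u,v=00]: 0000  = hex 0
  rows 4-7 [u,v=01]: 0000  = hex 0
  rows 8-11 [u,v=10]: 0000  = hex 0
  rows 12-15 [u,v=11]: 0000  = hex 0
Counterexample vector (row 0 .. row 15) = 0000000000000000
Output column grouped in 4s = 0000 0000 0000 0000 = 0x0000
Convert to decimal digit by digit (value = value*16 + digit):
  0 -> 0
  0*16 + 0 = 0
  0*16 + 0 = 0
  0*16 + 0 = 0
Decimal = 0

0


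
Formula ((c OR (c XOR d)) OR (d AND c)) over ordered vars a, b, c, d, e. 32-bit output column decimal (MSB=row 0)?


Formula: ((c OR (c XOR d)) OR (d AND c)) over a, b, c, d, e (32 rows)
Evaluate each row (bits = a,b,c,d,e, MSB first):
  row 0 [00000]: ((0 OR (0 XOR 0)) OR (0 AND 0)) -> 0
  row 1 [00001]: ((0 OR (0 XOR 0)) OR (0 AND 0)) -> 0
  row 2 [00010]: ((0 OR (0 XOR 1)) OR (1 AND 0)) -> 1
  row 3 [00011]: ((0 OR (0 XOR 1)) OR (1 AND 0)) -> 1
  row 4 [00100]: ((1 OR (1 XOR 0)) OR (0 AND 1)) -> 1
  row 5 [00101]: ((1 OR (1 XOR 0)) OR (0 AND 1)) -> 1
  row 6 [00110]: ((1 OR (1 XOR 1)) OR (1 AND 1)) -> 1
  row 7 [00111]: ((1 OR (1 XOR 1)) OR (1 AND 1)) -> 1
  row 8 [01000]: ((0 OR (0 XOR 0)) OR (0 AND 0)) -> 0
  row 9 [01001]: ((0 OR (0 XOR 0)) OR (0 AND 0)) -> 0
  row 10 [01010]: ((0 OR (0 XOR 1)) OR (1 AND 0)) -> 1
  row 11 [01011]: ((0 OR (0 XOR 1)) OR (1 AND 0)) -> 1
  row 12 [01100]: ((1 OR (1 XOR 0)) OR (0 AND 1)) -> 1
  row 13 [01101]: ((1 OR (1 XOR 0)) OR (0 AND 1)) -> 1
  row 14 [01110]: ((1 OR (1 XOR 1)) OR (1 AND 1)) -> 1
  row 15 [01111]: ((1 OR (1 XOR 1)) OR (1 AND 1)) -> 1
  row 16 [10000]: ((0 OR (0 XOR 0)) OR (0 AND 0)) -> 0
  row 17 [10001]: ((0 OR (0 XOR 0)) OR (0 AND 0)) -> 0
  row 18 [10010]: ((0 OR (0 XOR 1)) OR (1 AND 0)) -> 1
  row 19 [10011]: ((0 OR (0 XOR 1)) OR (1 AND 0)) -> 1
  row 20 [10100]: ((1 OR (1 XOR 0)) OR (0 AND 1)) -> 1
  row 21 [10101]: ((1 OR (1 XOR 0)) OR (0 AND 1)) -> 1
  row 22 [10110]: ((1 OR (1 XOR 1)) OR (1 AND 1)) -> 1
  row 23 [10111]: ((1 OR (1 XOR 1)) OR (1 AND 1)) -> 1
  row 24 [11000]: ((0 OR (0 XOR 0)) OR (0 AND 0)) -> 0
  row 25 [11001]: ((0 OR (0 XOR 0)) OR (0 AND 0)) -> 0
  row 26 [11010]: ((0 OR (0 XOR 1)) OR (1 AND 0)) -> 1
  row 27 [11011]: ((0 OR (0 XOR 1)) OR (1 AND 0)) -> 1
  row 28 [11100]: ((1 OR (1 XOR 0)) OR (0 AND 1)) -> 1
  row 29 [11101]: ((1 OR (1 XOR 0)) OR (0 AND 1)) -> 1
  row 30 [11110]: ((1 OR (1 XOR 1)) OR (1 AND 1)) -> 1
  row 31 [11111]: ((1 OR (1 XOR 1)) OR (1 AND 1)) -> 1
Full result column, 4 rows per line (a,b,c fixed per line; d,e runs 00..11 left to right):
  rows 0-3 [a,b,c=000]: 0011  = hex 3
  rows 4-7 [a,b,c=001]: 1111  = hex F
  rows 8-11 [a,b,c=010]: 0011  = hex 3
  rows 12-15 [a,b,c=011]: 1111  = hex F
  rows 16-19 [a,b,c=100]: 0011  = hex 3
  rows 20-23 [a,b,c=101]: 1111  = hex F
  rows 24-27 [a,b,c=110]: 0011  = hex 3
  rows 28-31 [a,b,c=111]: 1111  = hex F
Output column (row 0 .. row 31) = 00111111001111110011111100111111
Output column grouped in 4s = 0011 1111 0011 1111 0011 1111 0011 1111 = 0x3F3F3F3F
Convert to decimal digit by digit (value = value*16 + digit):
  3 -> 3
  3*16 + 15 (F) = 63
  63*16 + 3 = 1011
  1011*16 + 15 (F) = 16191
  16191*16 + 3 = 259059
  259059*16 + 15 (F) = 4144959
  4144959*16 + 3 = 66319347
  66319347*16 + 15 (F) = 1061109567
Decimal = 1061109567

1061109567


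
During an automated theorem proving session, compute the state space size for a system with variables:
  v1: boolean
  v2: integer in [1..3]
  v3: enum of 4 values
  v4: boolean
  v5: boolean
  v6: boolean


State space = product of domain sizes of all variables.
Domain sizes:
  v1 (boolean): 2
  v2 (integer in [1..3]): 3
  v3 (enum of 4 values): 4
  v4 (boolean): 2
  v5 (boolean): 2
  v6 (boolean): 2
Product = 2 * 3 * 4 * 2 * 2 * 2 = 192

192


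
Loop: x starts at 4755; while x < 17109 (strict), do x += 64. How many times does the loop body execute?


Step 1: x goes from 4755 toward 17109 by 64; the body runs while x<17109, so iterations = ceil((bound-start)/step)
Step 2: Distance=12354
Step 3: ceil(12354/64)=194

194


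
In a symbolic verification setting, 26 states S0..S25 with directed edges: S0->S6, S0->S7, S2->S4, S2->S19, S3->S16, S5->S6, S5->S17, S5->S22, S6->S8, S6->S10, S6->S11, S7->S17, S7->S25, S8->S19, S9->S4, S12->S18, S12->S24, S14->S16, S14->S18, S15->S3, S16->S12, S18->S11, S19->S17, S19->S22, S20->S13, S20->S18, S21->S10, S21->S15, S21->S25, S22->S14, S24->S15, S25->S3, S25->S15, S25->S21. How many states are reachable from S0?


BFS from S0:
  layer 0: {S0}
  layer 1: {S6, S7}
  layer 2: {S8, S10, S11, S17, S25}
  layer 3: {S3, S15, S19, S21}
  layer 4: {S16, S22}
  layer 5: {S12, S14}
  layer 6: {S18, S24}
Reachable set: {S0, S3, S6, S7, S8, S10, S11, S12, S14, S15, S16, S17, S18, S19, S21, S22, S24, S25}
Count = 18

18


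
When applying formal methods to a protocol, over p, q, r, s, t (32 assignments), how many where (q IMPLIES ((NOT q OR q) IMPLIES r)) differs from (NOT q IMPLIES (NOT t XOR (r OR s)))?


F1 = (q IMPLIES ((NOT q OR q) IMPLIES r))
F2 = (NOT q IMPLIES (NOT t XOR (r OR s)))
Evaluate both on each of 32 rows (bits = p,q,r,s,t):
  row 0 [00000]: F1=1 F2=1 -> 0
  row 1 [00001]: F1=1 F2=0 (differ) -> 1
  row 2 [00010]: F1=1 F2=0 (differ) -> 1
  row 3 [00011]: F1=1 F2=1 -> 0
  row 4 [00100]: F1=1 F2=0 (differ) -> 1
  row 5 [00101]: F1=1 F2=1 -> 0
  row 6 [00110]: F1=1 F2=0 (differ) -> 1
  row 7 [00111]: F1=1 F2=1 -> 0
  row 8 [01000]: F1=0 F2=1 (differ) -> 1
  row 9 [01001]: F1=0 F2=1 (differ) -> 1
  row 10 [01010]: F1=0 F2=1 (differ) -> 1
  row 11 [01011]: F1=0 F2=1 (differ) -> 1
  row 12 [01100]: F1=1 F2=1 -> 0
  row 13 [01101]: F1=1 F2=1 -> 0
  row 14 [01110]: F1=1 F2=1 -> 0
  row 15 [01111]: F1=1 F2=1 -> 0
  row 16 [10000]: F1=1 F2=1 -> 0
  row 17 [10001]: F1=1 F2=0 (differ) -> 1
  row 18 [10010]: F1=1 F2=0 (differ) -> 1
  row 19 [10011]: F1=1 F2=1 -> 0
  row 20 [10100]: F1=1 F2=0 (differ) -> 1
  row 21 [10101]: F1=1 F2=1 -> 0
  row 22 [10110]: F1=1 F2=0 (differ) -> 1
  row 23 [10111]: F1=1 F2=1 -> 0
  row 24 [11000]: F1=0 F2=1 (differ) -> 1
  row 25 [11001]: F1=0 F2=1 (differ) -> 1
  row 26 [11010]: F1=0 F2=1 (differ) -> 1
  row 27 [11011]: F1=0 F2=1 (differ) -> 1
  row 28 [11100]: F1=1 F2=1 -> 0
  row 29 [11101]: F1=1 F2=1 -> 0
  row 30 [11110]: F1=1 F2=1 -> 0
  row 31 [11111]: F1=1 F2=1 -> 0
Full result column, 8 rows per line (p,q fixed per line; r,s,t runs 000..111 left to right):
  rows 0-7 [p,q=00]: 01101010  (ones: 4)
  rows 8-15 [p,q=01]: 11110000  (ones: 4)
  rows 16-23 [p,q=10]: 01101010  (ones: 4)
  rows 24-31 [p,q=11]: 11110000  (ones: 4)
Disagreements = 4+4+4+4 = 16

16


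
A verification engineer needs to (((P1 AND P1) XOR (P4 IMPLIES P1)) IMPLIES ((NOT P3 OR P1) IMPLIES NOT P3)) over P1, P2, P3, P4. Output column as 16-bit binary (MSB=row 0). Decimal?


Formula: (((P1 AND P1) XOR (P4 IMPLIES P1)) IMPLIES ((NOT P3 OR P1) IMPLIES NOT P3)) over P1, P2, P3, P4 (16 rows)
Evaluate each row (bits = P1,P2,P3,P4, MSB first):
  row 0 [0000]: (((0 AND 0) XOR (0 IMPLIES 0)) IMPLIES ((NOT 0 OR 0) IMPLIES NOT 0)) -> 1
  row 1 [0001]: (((0 AND 0) XOR (1 IMPLIES 0)) IMPLIES ((NOT 0 OR 0) IMPLIES NOT 0)) -> 1
  row 2 [0010]: (((0 AND 0) XOR (0 IMPLIES 0)) IMPLIES ((NOT 1 OR 0) IMPLIES NOT 1)) -> 1
  row 3 [0011]: (((0 AND 0) XOR (1 IMPLIES 0)) IMPLIES ((NOT 1 OR 0) IMPLIES NOT 1)) -> 1
  row 4 [0100]: (((0 AND 0) XOR (0 IMPLIES 0)) IMPLIES ((NOT 0 OR 0) IMPLIES NOT 0)) -> 1
  row 5 [0101]: (((0 AND 0) XOR (1 IMPLIES 0)) IMPLIES ((NOT 0 OR 0) IMPLIES NOT 0)) -> 1
  row 6 [0110]: (((0 AND 0) XOR (0 IMPLIES 0)) IMPLIES ((NOT 1 OR 0) IMPLIES NOT 1)) -> 1
  row 7 [0111]: (((0 AND 0) XOR (1 IMPLIES 0)) IMPLIES ((NOT 1 OR 0) IMPLIES NOT 1)) -> 1
  row 8 [1000]: (((1 AND 1) XOR (0 IMPLIES 1)) IMPLIES ((NOT 0 OR 1) IMPLIES NOT 0)) -> 1
  row 9 [1001]: (((1 AND 1) XOR (1 IMPLIES 1)) IMPLIES ((NOT 0 OR 1) IMPLIES NOT 0)) -> 1
  row 10 [1010]: (((1 AND 1) XOR (0 IMPLIES 1)) IMPLIES ((NOT 1 OR 1) IMPLIES NOT 1)) -> 1
  row 11 [1011]: (((1 AND 1) XOR (1 IMPLIES 1)) IMPLIES ((NOT 1 OR 1) IMPLIES NOT 1)) -> 1
  row 12 [1100]: (((1 AND 1) XOR (0 IMPLIES 1)) IMPLIES ((NOT 0 OR 1) IMPLIES NOT 0)) -> 1
  row 13 [1101]: (((1 AND 1) XOR (1 IMPLIES 1)) IMPLIES ((NOT 0 OR 1) IMPLIES NOT 0)) -> 1
  row 14 [1110]: (((1 AND 1) XOR (0 IMPLIES 1)) IMPLIES ((NOT 1 OR 1) IMPLIES NOT 1)) -> 1
  row 15 [1111]: (((1 AND 1) XOR (1 IMPLIES 1)) IMPLIES ((NOT 1 OR 1) IMPLIES NOT 1)) -> 1
Full result column, 4 rows per line (P1,P2 fixed per line; P3,P4 runs 00..11 left to right):
  rows 0-3 [P1,P2=00]: 1111  = hex F
  rows 4-7 [P1,P2=01]: 1111  = hex F
  rows 8-11 [P1,P2=10]: 1111  = hex F
  rows 12-15 [P1,P2=11]: 1111  = hex F
Output column (row 0 .. row 15) = 1111111111111111
Output column grouped in 4s = 1111 1111 1111 1111 = 0xFFFF
Convert to decimal digit by digit (value = value*16 + digit):
  F -> 15
  15*16 + 15 (F) = 255
  255*16 + 15 (F) = 4095
  4095*16 + 15 (F) = 65535
Decimal = 65535

65535


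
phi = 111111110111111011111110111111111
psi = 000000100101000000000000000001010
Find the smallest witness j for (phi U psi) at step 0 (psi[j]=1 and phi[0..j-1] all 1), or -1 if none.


(phi U psi) at 0: need smallest j with psi[j]=1 and phi[i]=1 for all i in [0,j).
Scan from step 0:
  step 0: phi=1, psi=0 -> continue
  step 1: phi=1, psi=0 -> continue
  step 2: phi=1, psi=0 -> continue
  step 3: phi=1, psi=0 -> continue
  step 6: psi=1 and phi held for [0,6) -> witness found
Witness step = 6

6


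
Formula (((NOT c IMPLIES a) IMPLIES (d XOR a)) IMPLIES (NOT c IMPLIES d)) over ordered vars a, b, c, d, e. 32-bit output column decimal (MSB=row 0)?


Formula: (((NOT c IMPLIES a) IMPLIES (d XOR a)) IMPLIES (NOT c IMPLIES d)) over a, b, c, d, e (32 rows)
Evaluate each row (bits = a,b,c,d,e, MSB first):
  row 0 [00000]: (((NOT 0 IMPLIES 0) IMPLIES (0 XOR 0)) IMPLIES (NOT 0 IMPLIES 0)) -> 0
  row 1 [00001]: (((NOT 0 IMPLIES 0) IMPLIES (0 XOR 0)) IMPLIES (NOT 0 IMPLIES 0)) -> 0
  row 2 [00010]: (((NOT 0 IMPLIES 0) IMPLIES (1 XOR 0)) IMPLIES (NOT 0 IMPLIES 1)) -> 1
  row 3 [00011]: (((NOT 0 IMPLIES 0) IMPLIES (1 XOR 0)) IMPLIES (NOT 0 IMPLIES 1)) -> 1
  row 4 [00100]: (((NOT 1 IMPLIES 0) IMPLIES (0 XOR 0)) IMPLIES (NOT 1 IMPLIES 0)) -> 1
  row 5 [00101]: (((NOT 1 IMPLIES 0) IMPLIES (0 XOR 0)) IMPLIES (NOT 1 IMPLIES 0)) -> 1
  row 6 [00110]: (((NOT 1 IMPLIES 0) IMPLIES (1 XOR 0)) IMPLIES (NOT 1 IMPLIES 1)) -> 1
  row 7 [00111]: (((NOT 1 IMPLIES 0) IMPLIES (1 XOR 0)) IMPLIES (NOT 1 IMPLIES 1)) -> 1
  row 8 [01000]: (((NOT 0 IMPLIES 0) IMPLIES (0 XOR 0)) IMPLIES (NOT 0 IMPLIES 0)) -> 0
  row 9 [01001]: (((NOT 0 IMPLIES 0) IMPLIES (0 XOR 0)) IMPLIES (NOT 0 IMPLIES 0)) -> 0
  row 10 [01010]: (((NOT 0 IMPLIES 0) IMPLIES (1 XOR 0)) IMPLIES (NOT 0 IMPLIES 1)) -> 1
  row 11 [01011]: (((NOT 0 IMPLIES 0) IMPLIES (1 XOR 0)) IMPLIES (NOT 0 IMPLIES 1)) -> 1
  row 12 [01100]: (((NOT 1 IMPLIES 0) IMPLIES (0 XOR 0)) IMPLIES (NOT 1 IMPLIES 0)) -> 1
  row 13 [01101]: (((NOT 1 IMPLIES 0) IMPLIES (0 XOR 0)) IMPLIES (NOT 1 IMPLIES 0)) -> 1
  row 14 [01110]: (((NOT 1 IMPLIES 0) IMPLIES (1 XOR 0)) IMPLIES (NOT 1 IMPLIES 1)) -> 1
  row 15 [01111]: (((NOT 1 IMPLIES 0) IMPLIES (1 XOR 0)) IMPLIES (NOT 1 IMPLIES 1)) -> 1
  row 16 [10000]: (((NOT 0 IMPLIES 1) IMPLIES (0 XOR 1)) IMPLIES (NOT 0 IMPLIES 0)) -> 0
  row 17 [10001]: (((NOT 0 IMPLIES 1) IMPLIES (0 XOR 1)) IMPLIES (NOT 0 IMPLIES 0)) -> 0
  row 18 [10010]: (((NOT 0 IMPLIES 1) IMPLIES (1 XOR 1)) IMPLIES (NOT 0 IMPLIES 1)) -> 1
  row 19 [10011]: (((NOT 0 IMPLIES 1) IMPLIES (1 XOR 1)) IMPLIES (NOT 0 IMPLIES 1)) -> 1
  row 20 [10100]: (((NOT 1 IMPLIES 1) IMPLIES (0 XOR 1)) IMPLIES (NOT 1 IMPLIES 0)) -> 1
  row 21 [10101]: (((NOT 1 IMPLIES 1) IMPLIES (0 XOR 1)) IMPLIES (NOT 1 IMPLIES 0)) -> 1
  row 22 [10110]: (((NOT 1 IMPLIES 1) IMPLIES (1 XOR 1)) IMPLIES (NOT 1 IMPLIES 1)) -> 1
  row 23 [10111]: (((NOT 1 IMPLIES 1) IMPLIES (1 XOR 1)) IMPLIES (NOT 1 IMPLIES 1)) -> 1
  row 24 [11000]: (((NOT 0 IMPLIES 1) IMPLIES (0 XOR 1)) IMPLIES (NOT 0 IMPLIES 0)) -> 0
  row 25 [11001]: (((NOT 0 IMPLIES 1) IMPLIES (0 XOR 1)) IMPLIES (NOT 0 IMPLIES 0)) -> 0
  row 26 [11010]: (((NOT 0 IMPLIES 1) IMPLIES (1 XOR 1)) IMPLIES (NOT 0 IMPLIES 1)) -> 1
  row 27 [11011]: (((NOT 0 IMPLIES 1) IMPLIES (1 XOR 1)) IMPLIES (NOT 0 IMPLIES 1)) -> 1
  row 28 [11100]: (((NOT 1 IMPLIES 1) IMPLIES (0 XOR 1)) IMPLIES (NOT 1 IMPLIES 0)) -> 1
  row 29 [11101]: (((NOT 1 IMPLIES 1) IMPLIES (0 XOR 1)) IMPLIES (NOT 1 IMPLIES 0)) -> 1
  row 30 [11110]: (((NOT 1 IMPLIES 1) IMPLIES (1 XOR 1)) IMPLIES (NOT 1 IMPLIES 1)) -> 1
  row 31 [11111]: (((NOT 1 IMPLIES 1) IMPLIES (1 XOR 1)) IMPLIES (NOT 1 IMPLIES 1)) -> 1
Full result column, 4 rows per line (a,b,c fixed per line; d,e runs 00..11 left to right):
  rows 0-3 [a,b,c=000]: 0011  = hex 3
  rows 4-7 [a,b,c=001]: 1111  = hex F
  rows 8-11 [a,b,c=010]: 0011  = hex 3
  rows 12-15 [a,b,c=011]: 1111  = hex F
  rows 16-19 [a,b,c=100]: 0011  = hex 3
  rows 20-23 [a,b,c=101]: 1111  = hex F
  rows 24-27 [a,b,c=110]: 0011  = hex 3
  rows 28-31 [a,b,c=111]: 1111  = hex F
Output column (row 0 .. row 31) = 00111111001111110011111100111111
Output column grouped in 4s = 0011 1111 0011 1111 0011 1111 0011 1111 = 0x3F3F3F3F
Convert to decimal digit by digit (value = value*16 + digit):
  3 -> 3
  3*16 + 15 (F) = 63
  63*16 + 3 = 1011
  1011*16 + 15 (F) = 16191
  16191*16 + 3 = 259059
  259059*16 + 15 (F) = 4144959
  4144959*16 + 3 = 66319347
  66319347*16 + 15 (F) = 1061109567
Decimal = 1061109567

1061109567


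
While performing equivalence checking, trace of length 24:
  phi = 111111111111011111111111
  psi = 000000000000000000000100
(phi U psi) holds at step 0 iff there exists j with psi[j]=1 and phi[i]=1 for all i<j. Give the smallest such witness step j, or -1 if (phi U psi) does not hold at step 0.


(phi U psi) at 0: need smallest j with psi[j]=1 and phi[i]=1 for all i in [0,j).
Scan from step 0:
  step 0: phi=1, psi=0 -> continue
  step 1: phi=1, psi=0 -> continue
  step 2: phi=1, psi=0 -> continue
  step 3: phi=1, psi=0 -> continue
  step 12: phi=0 -> phi-prefix broken from here
  step 21: psi=1 but phi already failed -> not a witness
  end of trace: no witness -> -1
Witness step = -1

-1


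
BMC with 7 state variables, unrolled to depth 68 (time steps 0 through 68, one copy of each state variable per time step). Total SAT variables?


BMC unrolls to depth k, creating one copy of each state var for steps 0..k.
Step count = 68 + 1 = 69 (steps 0 through 68)
Vars per step = 7
Total = 7 * 69 = 483

483


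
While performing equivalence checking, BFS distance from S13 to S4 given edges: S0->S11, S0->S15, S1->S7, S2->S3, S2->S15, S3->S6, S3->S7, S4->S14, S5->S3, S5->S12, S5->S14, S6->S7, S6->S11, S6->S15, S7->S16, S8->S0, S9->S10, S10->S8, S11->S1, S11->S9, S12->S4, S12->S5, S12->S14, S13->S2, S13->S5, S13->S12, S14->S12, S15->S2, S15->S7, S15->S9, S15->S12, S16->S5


BFS layer-by-layer from S13:
  dist 0: {S13}
  dist 1: {S2, S5, S12}
  dist 2: {S3, S4, S14, S15}
  -> S4 reached at distance 2
Shortest path length = 2

2


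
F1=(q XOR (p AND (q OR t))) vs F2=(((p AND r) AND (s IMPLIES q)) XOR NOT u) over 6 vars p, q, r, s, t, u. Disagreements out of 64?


F1 = (q XOR (p AND (q OR t)))
F2 = (((p AND r) AND (s IMPLIES q)) XOR NOT u)
Evaluate both on each of 64 rows (bits = p,q,r,s,t,u):
  row 0 [000000]: F1=0 F2=1 (differ) -> 1
  row 1 [000001]: F1=0 F2=0 -> 0
  row 2 [000010]: F1=0 F2=1 (differ) -> 1
  row 3 [000011]: F1=0 F2=0 -> 0
  row 4 [000100]: F1=0 F2=1 (differ) -> 1
  (every remaining row is evaluated the same way; all 64 results are listed next)
Full result column, 8 rows per line (p,q,r fixed per line; s,t,u runs 000..111 left to right):
  rows 0-7 [p,q,r=000]: 10101010  (ones: 4)
  rows 8-15 [p,q,r=001]: 10101010  (ones: 4)
  rows 16-23 [p,q,r=010]: 01010101  (ones: 4)
  rows 24-31 [p,q,r=011]: 01010101  (ones: 4)
  rows 32-39 [p,q,r=100]: 10011001  (ones: 4)
  rows 40-47 [p,q,r=101]: 01101001  (ones: 4)
  rows 48-55 [p,q,r=110]: 10101010  (ones: 4)
  rows 56-63 [p,q,r=111]: 01010101  (ones: 4)
Disagreements = 4+4+4+4+4+4+4+4 = 32

32


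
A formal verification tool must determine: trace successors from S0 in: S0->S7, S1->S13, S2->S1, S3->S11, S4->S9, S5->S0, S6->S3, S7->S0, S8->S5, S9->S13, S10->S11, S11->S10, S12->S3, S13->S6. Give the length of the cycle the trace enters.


Trace from S0 until a state repeats:
  S0 -> S7 -> S0
S0 first seen at step 0, revisited at step 2.
Cycle length = 2 - 0 = 2

2


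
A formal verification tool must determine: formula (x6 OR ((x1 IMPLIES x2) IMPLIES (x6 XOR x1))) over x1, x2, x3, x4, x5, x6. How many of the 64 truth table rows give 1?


Formula: (x6 OR ((x1 IMPLIES x2) IMPLIES (x6 XOR x1))) over 6 vars (64 rows)
Evaluate each row (x1, x2, x3, x4, x5, x6 as bits, MSB first):
  row 0 [000000]: (0 OR ((0 IMPLIES 0) IMPLIES (0 XOR 0))) -> 0
  row 1 [000001]: (1 OR ((0 IMPLIES 0) IMPLIES (1 XOR 0))) -> 1
  row 2 [000010]: (0 OR ((0 IMPLIES 0) IMPLIES (0 XOR 0))) -> 0
  row 3 [000011]: (1 OR ((0 IMPLIES 0) IMPLIES (1 XOR 0))) -> 1
  row 4 [000100]: (0 OR ((0 IMPLIES 0) IMPLIES (0 XOR 0))) -> 0
  (every remaining row is evaluated the same way; all 64 results are listed next)
Full result column, 8 rows per line (x1,x2,x3 fixed per line; x4,x5,x6 runs 000..111 left to right):
  rows 0-7 [x1,x2,x3=000]: 01010101  (ones: 4)
  rows 8-15 [x1,x2,x3=001]: 01010101  (ones: 4)
  rows 16-23 [x1,x2,x3=010]: 01010101  (ones: 4)
  rows 24-31 [x1,x2,x3=011]: 01010101  (ones: 4)
  rows 32-39 [x1,x2,x3=100]: 11111111  (ones: 8)
  rows 40-47 [x1,x2,x3=101]: 11111111  (ones: 8)
  rows 48-55 [x1,x2,x3=110]: 11111111  (ones: 8)
  rows 56-63 [x1,x2,x3=111]: 11111111  (ones: 8)
Count of 1-rows = 4+4+4+4+8+8+8+8 = 48

48


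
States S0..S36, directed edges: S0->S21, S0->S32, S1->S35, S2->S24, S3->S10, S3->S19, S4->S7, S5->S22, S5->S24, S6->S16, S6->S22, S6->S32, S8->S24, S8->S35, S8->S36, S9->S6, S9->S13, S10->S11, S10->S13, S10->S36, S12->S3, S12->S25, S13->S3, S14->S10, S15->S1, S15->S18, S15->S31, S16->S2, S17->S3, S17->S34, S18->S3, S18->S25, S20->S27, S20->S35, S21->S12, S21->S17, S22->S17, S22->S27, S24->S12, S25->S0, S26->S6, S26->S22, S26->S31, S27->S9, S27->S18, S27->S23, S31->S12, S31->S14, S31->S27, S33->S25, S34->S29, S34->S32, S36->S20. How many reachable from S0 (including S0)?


BFS from S0:
  layer 0: {S0}
  layer 1: {S21, S32}
  layer 2: {S12, S17}
  layer 3: {S3, S25, S34}
  layer 4: {S10, S19, S29}
  layer 5: {S11, S13, S36}
  layer 6: {S20}
  layer 7: {S27, S35}
  layer 8: {S9, S18, S23}
  layer 9: {S6}
  layer 10: {S16, S22}
  layer 11: {S2}
  layer 12: {S24}
Reachable set: {S0, S2, S3, S6, S9, S10, S11, S12, S13, S16, S17, S18, S19, S20, S21, S22, S23, S24, S25, S27, S29, S32, S34, S35, S36}
Count = 25

25


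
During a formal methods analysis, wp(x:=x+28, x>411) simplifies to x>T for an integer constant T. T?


Formula: wp(x:=E, P) = P[E/x] (substitute E for x in postcondition)
Step 1: Postcondition: x>411
Step 2: Substitute x+28 for x: x+28>411
Step 3: Solve for x: x > 411-28 = 383

383


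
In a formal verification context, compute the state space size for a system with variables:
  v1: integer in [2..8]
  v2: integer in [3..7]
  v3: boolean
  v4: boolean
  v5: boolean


State space = product of domain sizes of all variables.
Domain sizes:
  v1 (integer in [2..8]): 7
  v2 (integer in [3..7]): 5
  v3 (boolean): 2
  v4 (boolean): 2
  v5 (boolean): 2
Product = 7 * 5 * 2 * 2 * 2 = 280

280


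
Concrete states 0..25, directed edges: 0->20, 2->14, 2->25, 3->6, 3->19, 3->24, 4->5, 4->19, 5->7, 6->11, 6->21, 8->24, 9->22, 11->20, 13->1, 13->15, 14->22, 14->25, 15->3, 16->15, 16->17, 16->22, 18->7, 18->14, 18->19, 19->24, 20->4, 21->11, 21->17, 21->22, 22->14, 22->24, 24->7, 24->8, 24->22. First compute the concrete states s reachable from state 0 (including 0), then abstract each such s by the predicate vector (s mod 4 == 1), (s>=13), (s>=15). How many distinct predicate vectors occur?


BFS from 0:
Concrete reachable: {0, 4, 5, 7, 8, 14, 19, 20, 22, 24, 25}
Abstract via predicates (s mod 4 == 1), (s>=13), (s>=15):
  (0,0,0) <- {0, 4, 7, 8}
  (0,1,0) <- {14}
  (0,1,1) <- {19, 20, 22, 24}
  (1,0,0) <- {5}
  (1,1,1) <- {25}
Distinct abstract states = 5

5


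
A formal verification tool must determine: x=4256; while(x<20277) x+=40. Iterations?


Step 1: x goes from 4256 toward 20277 by 40; the body runs while x<20277, so iterations = ceil((bound-start)/step)
Step 2: Distance=16021
Step 3: ceil(16021/40)=401

401
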